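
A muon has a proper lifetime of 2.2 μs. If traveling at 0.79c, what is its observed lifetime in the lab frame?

Proper lifetime τ₀ = 2.2 μs
γ = 1/√(1 - 0.79²) = 1.631
τ = γτ₀ = 1.631 × 2.2 μs = 3.588 μs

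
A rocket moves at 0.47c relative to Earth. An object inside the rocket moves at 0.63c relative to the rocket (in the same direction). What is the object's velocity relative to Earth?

u = (u' + v)/(1 + u'v/c²)
Numerator: 0.63 + 0.47 = 1.1
Denominator: 1 + 0.2961 = 1.2961
u = 1.1/1.2961 = 0.8487c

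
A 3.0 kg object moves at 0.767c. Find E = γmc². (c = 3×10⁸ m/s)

γ = 1/√(1 - 0.767²) = 1.5585
mc² = 3.0 × (3×10⁸)² = 2.700×10¹⁷ J
E = γmc² = 1.5585 × 2.700×10¹⁷ = 4.208×10¹⁷ J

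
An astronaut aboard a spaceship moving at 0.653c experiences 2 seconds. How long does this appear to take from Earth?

Proper time Δt₀ = 2 seconds
γ = 1/√(1 - 0.653²) = 1.3204
Δt = γΔt₀ = 1.3204 × 2 = 2.641 seconds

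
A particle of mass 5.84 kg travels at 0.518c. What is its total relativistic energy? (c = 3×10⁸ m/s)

γ = 1/√(1 - 0.518²) = 1.1691
mc² = 5.84 × (3×10⁸)² = 5.256×10¹⁷ J
E = γmc² = 1.1691 × 5.256×10¹⁷ = 6.145×10¹⁷ J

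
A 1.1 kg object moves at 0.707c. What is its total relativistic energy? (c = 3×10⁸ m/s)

γ = 1/√(1 - 0.707²) = 1.414
mc² = 1.1 × (3×10⁸)² = 9.900×10¹⁶ J
E = γmc² = 1.414 × 9.900×10¹⁶ = 1.400×10¹⁷ J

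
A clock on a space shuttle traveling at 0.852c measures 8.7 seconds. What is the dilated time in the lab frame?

Proper time Δt₀ = 8.7 seconds
γ = 1/√(1 - 0.852²) = 1.910
Δt = γΔt₀ = 1.910 × 8.7 = 16.62 seconds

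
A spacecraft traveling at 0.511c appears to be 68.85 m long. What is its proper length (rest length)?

Contracted length L = 68.85 m
γ = 1/√(1 - 0.511²) = 1.1634
L₀ = γL = 1.1634 × 68.85 = 80.10 m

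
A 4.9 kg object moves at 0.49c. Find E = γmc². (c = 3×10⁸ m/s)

γ = 1/√(1 - 0.49²) = 1.1472
mc² = 4.9 × (3×10⁸)² = 4.410×10¹⁷ J
E = γmc² = 1.1472 × 4.410×10¹⁷ = 5.059×10¹⁷ J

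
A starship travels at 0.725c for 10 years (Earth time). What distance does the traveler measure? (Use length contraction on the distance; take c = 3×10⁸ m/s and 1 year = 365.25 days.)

Earth distance: d = v × t = 0.725c × 10 yr = 6.864×10¹⁶ m
γ = 1.452
d' = d/γ = 6.864×10¹⁶/1.452 = 4.727×10¹⁶ m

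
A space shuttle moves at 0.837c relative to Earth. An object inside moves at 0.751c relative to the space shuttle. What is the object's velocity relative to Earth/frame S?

u = (u' + v)/(1 + u'v/c²)
Numerator: 0.751 + 0.837 = 1.588
Denominator: 1 + 0.628587 = 1.628587
u = 1.588/1.628587 = 0.9751c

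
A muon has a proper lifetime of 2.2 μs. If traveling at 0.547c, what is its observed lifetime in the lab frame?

Proper lifetime τ₀ = 2.2 μs
γ = 1/√(1 - 0.547²) = 1.1946
τ = γτ₀ = 1.1946 × 2.2 μs = 2.628 μs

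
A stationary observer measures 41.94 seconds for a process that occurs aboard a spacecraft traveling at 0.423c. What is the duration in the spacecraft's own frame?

Dilated time Δt = 41.94 seconds
γ = 1/√(1 - 0.423²) = 1.1036
Δt₀ = Δt/γ = 41.94/1.1036 = 38.00 seconds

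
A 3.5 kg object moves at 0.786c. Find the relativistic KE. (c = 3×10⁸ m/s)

γ = 1/√(1 - 0.786²) = 1.6175
γ - 1 = 0.6175
KE = (γ-1)mc² = 0.6175 × 3.5 × (3×10⁸)² = 1.945×10¹⁷ J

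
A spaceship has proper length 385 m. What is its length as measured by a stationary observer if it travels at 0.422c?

Proper length L₀ = 385 m
γ = 1/√(1 - 0.422²) = 1.103
L = L₀/γ = 385/1.103 = 349.0 m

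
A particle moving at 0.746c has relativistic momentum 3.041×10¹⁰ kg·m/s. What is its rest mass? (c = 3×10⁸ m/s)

γ = 1/√(1 - 0.746²) = 1.5016
v = 0.746 × 3×10⁸ = 2.238×10⁸ m/s
m = p/(γv) = 3.041×10¹⁰/(1.5016 × 2.238×10⁸) = 90.49 kg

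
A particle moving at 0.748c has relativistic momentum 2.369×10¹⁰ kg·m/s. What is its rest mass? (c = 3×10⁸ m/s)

γ = 1/√(1 - 0.748²) = 1.5067
v = 0.748 × 3×10⁸ = 2.244×10⁸ m/s
m = p/(γv) = 2.369×10¹⁰/(1.5067 × 2.244×10⁸) = 70.07 kg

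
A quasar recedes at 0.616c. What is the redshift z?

β = 0.616
(1+β)/(1-β) = 1.616/0.384 = 4.208
√(4.208) = 2.051
z = 2.051 - 1 = 1.051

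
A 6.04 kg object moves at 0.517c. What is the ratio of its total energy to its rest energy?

E = γmc², E₀ = mc²
E/E₀ = γ = 1/√(1 - 0.517²) = 1.168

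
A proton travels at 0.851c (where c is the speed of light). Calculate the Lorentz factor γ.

v/c = 0.851, so (v/c)² = 0.724201
1 - (v/c)² = 0.275799
γ = 1/√(0.275799) = 1.904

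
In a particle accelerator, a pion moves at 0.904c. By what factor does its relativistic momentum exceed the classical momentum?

p_rel = γmv, p_class = mv
Ratio = γ = 1/√(1 - 0.904²)
= 1/√(0.182784) = 2.339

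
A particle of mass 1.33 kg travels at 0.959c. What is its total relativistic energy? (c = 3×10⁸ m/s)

γ = 1/√(1 - 0.959²) = 3.529
mc² = 1.33 × (3×10⁸)² = 1.197×10¹⁷ J
E = γmc² = 3.529 × 1.197×10¹⁷ = 4.224×10¹⁷ J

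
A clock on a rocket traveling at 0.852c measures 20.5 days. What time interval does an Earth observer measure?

Proper time Δt₀ = 20.5 days
γ = 1/√(1 - 0.852²) = 1.910
Δt = γΔt₀ = 1.910 × 20.5 = 39.16 days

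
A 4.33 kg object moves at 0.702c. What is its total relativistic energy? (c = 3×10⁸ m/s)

γ = 1/√(1 - 0.702²) = 1.4041
mc² = 4.33 × (3×10⁸)² = 3.897×10¹⁷ J
E = γmc² = 1.4041 × 3.897×10¹⁷ = 5.472×10¹⁷ J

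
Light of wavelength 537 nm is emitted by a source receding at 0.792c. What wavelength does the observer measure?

β = 0.792
Wavelength Doppler factor = √(1.792/0.208) = √(8.615) = 2.935
λ_obs = 537 × 2.935 = 1576 nm (redshift)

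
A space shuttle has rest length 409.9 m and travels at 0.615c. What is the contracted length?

Proper length L₀ = 409.9 m
γ = 1/√(1 - 0.615²) = 1.2682
L = L₀/γ = 409.9/1.2682 = 323.2 m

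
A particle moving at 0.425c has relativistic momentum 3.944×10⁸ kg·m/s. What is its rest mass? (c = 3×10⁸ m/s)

γ = 1/√(1 - 0.425²) = 1.1047
v = 0.425 × 3×10⁸ = 1.275×10⁸ m/s
m = p/(γv) = 3.944×10⁸/(1.1047 × 1.275×10⁸) = 2.800 kg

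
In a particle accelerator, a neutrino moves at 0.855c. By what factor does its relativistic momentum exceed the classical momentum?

p_rel = γmv, p_class = mv
Ratio = γ = 1/√(1 - 0.855²)
= 1/√(0.268975) = 1.928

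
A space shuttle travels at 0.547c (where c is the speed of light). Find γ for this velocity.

v/c = 0.547, so (v/c)² = 0.299209
1 - (v/c)² = 0.700791
γ = 1/√(0.700791) = 1.195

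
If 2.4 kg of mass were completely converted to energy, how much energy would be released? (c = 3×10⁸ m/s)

Using E = mc²:
c² = (3×10⁸)² = 9×10¹⁶ m²/s²
E = 2.4 × 9×10¹⁶ = 2.160×10¹⁷ J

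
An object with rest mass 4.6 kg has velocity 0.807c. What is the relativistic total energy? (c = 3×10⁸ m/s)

γ = 1/√(1 - 0.807²) = 1.6933
mc² = 4.6 × (3×10⁸)² = 4.140×10¹⁷ J
E = γmc² = 1.6933 × 4.140×10¹⁷ = 7.010×10¹⁷ J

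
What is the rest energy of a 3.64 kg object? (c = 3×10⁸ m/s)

c² = (3×10⁸)² = 9.000×10¹⁶ m²/s²
E₀ = mc² = 3.64 × 9.000×10¹⁶ = 3.276×10¹⁷ J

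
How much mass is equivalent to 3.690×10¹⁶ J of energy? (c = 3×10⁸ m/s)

From E = mc², we get m = E/c²
c² = (3×10⁸)² = 9×10¹⁶ m²/s²
m = 3.690×10¹⁶ / 9×10¹⁶ = 0.4100 kg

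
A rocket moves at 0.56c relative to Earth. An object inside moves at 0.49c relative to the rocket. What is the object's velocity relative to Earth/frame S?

u = (u' + v)/(1 + u'v/c²)
Numerator: 0.49 + 0.56 = 1.05
Denominator: 1 + 0.2744 = 1.2744
u = 1.05/1.2744 = 0.8239c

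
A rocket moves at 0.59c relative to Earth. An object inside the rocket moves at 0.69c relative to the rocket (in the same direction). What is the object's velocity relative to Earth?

u = (u' + v)/(1 + u'v/c²)
Numerator: 0.69 + 0.59 = 1.28
Denominator: 1 + 0.4071 = 1.4071
u = 1.28/1.4071 = 0.9097c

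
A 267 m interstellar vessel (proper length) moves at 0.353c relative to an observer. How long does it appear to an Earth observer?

Proper length L₀ = 267 m
γ = 1/√(1 - 0.353²) = 1.069
L = L₀/γ = 267/1.069 = 249.8 m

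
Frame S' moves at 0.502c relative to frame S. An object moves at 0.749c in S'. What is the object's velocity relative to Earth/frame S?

u = (u' + v)/(1 + u'v/c²)
Numerator: 0.749 + 0.502 = 1.251
Denominator: 1 + 0.375998 = 1.375998
u = 1.251/1.375998 = 0.9092c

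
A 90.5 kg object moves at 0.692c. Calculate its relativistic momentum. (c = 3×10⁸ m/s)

γ = 1/√(1 - 0.692²) = 1.38524
v = 0.692 × 3×10⁸ = 2.076×10⁸ m/s
p = γmv = 1.38524 × 90.5 × 2.076×10⁸ = 2.603×10¹⁰ kg·m/s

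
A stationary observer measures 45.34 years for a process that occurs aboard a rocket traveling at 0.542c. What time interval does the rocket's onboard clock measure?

Dilated time Δt = 45.34 years
γ = 1/√(1 - 0.542²) = 1.190
Δt₀ = Δt/γ = 45.34/1.190 = 38.10 years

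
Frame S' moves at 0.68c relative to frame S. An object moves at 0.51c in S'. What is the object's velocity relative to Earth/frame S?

u = (u' + v)/(1 + u'v/c²)
Numerator: 0.51 + 0.68 = 1.19
Denominator: 1 + 0.3468 = 1.3468
u = 1.19/1.3468 = 0.8836c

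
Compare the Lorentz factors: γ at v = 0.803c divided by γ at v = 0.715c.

γ₁ = 1/√(1 - 0.803²) = 1.678
γ₂ = 1/√(1 - 0.715²) = 1.430
γ₁/γ₂ = 1.678/1.430 = 1.173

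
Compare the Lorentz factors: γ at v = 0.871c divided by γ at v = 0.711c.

γ₁ = 1/√(1 - 0.871²) = 2.035
γ₂ = 1/√(1 - 0.711²) = 1.422
γ₁/γ₂ = 2.035/1.422 = 1.431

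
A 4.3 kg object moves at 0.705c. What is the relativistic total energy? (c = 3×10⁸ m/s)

γ = 1/√(1 - 0.705²) = 1.410
mc² = 4.3 × (3×10⁸)² = 3.870×10¹⁷ J
E = γmc² = 1.410 × 3.870×10¹⁷ = 5.457×10¹⁷ J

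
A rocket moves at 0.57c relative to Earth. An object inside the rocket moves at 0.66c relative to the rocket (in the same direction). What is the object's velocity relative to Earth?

u = (u' + v)/(1 + u'v/c²)
Numerator: 0.66 + 0.57 = 1.23
Denominator: 1 + 0.3762 = 1.3762
u = 1.23/1.3762 = 0.8938c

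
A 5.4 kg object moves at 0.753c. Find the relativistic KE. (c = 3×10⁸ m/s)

γ = 1/√(1 - 0.753²) = 1.5197
γ - 1 = 0.5197
KE = (γ-1)mc² = 0.5197 × 5.4 × (3×10⁸)² = 2.526×10¹⁷ J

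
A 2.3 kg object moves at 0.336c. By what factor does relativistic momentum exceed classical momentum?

p_rel = γmv, p_class = mv
Ratio = γ = 1/√(1 - 0.336²) = 1.062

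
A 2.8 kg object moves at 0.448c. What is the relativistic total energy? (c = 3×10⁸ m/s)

γ = 1/√(1 - 0.448²) = 1.1185
mc² = 2.8 × (3×10⁸)² = 2.520×10¹⁷ J
E = γmc² = 1.1185 × 2.520×10¹⁷ = 2.819×10¹⁷ J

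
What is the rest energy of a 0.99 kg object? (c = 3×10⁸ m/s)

c² = (3×10⁸)² = 9.000×10¹⁶ m²/s²
E₀ = mc² = 0.99 × 9.000×10¹⁶ = 8.910×10¹⁶ J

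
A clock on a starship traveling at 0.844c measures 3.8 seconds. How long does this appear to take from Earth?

Proper time Δt₀ = 3.8 seconds
γ = 1/√(1 - 0.844²) = 1.8645
Δt = γΔt₀ = 1.8645 × 3.8 = 7.085 seconds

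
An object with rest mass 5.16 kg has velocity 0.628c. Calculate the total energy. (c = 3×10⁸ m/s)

γ = 1/√(1 - 0.628²) = 1.285
mc² = 5.16 × (3×10⁸)² = 4.644×10¹⁷ J
E = γmc² = 1.285 × 4.644×10¹⁷ = 5.968×10¹⁷ J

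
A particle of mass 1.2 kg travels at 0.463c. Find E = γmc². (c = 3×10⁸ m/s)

γ = 1/√(1 - 0.463²) = 1.128
mc² = 1.2 × (3×10⁸)² = 1.080×10¹⁷ J
E = γmc² = 1.128 × 1.080×10¹⁷ = 1.218×10¹⁷ J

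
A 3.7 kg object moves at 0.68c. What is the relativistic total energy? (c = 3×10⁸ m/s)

γ = 1/√(1 - 0.68²) = 1.364
mc² = 3.7 × (3×10⁸)² = 3.330×10¹⁷ J
E = γmc² = 1.364 × 3.330×10¹⁷ = 4.542×10¹⁷ J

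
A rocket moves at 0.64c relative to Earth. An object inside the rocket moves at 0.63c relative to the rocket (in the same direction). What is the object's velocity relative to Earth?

u = (u' + v)/(1 + u'v/c²)
Numerator: 0.63 + 0.64 = 1.27
Denominator: 1 + 0.4032 = 1.4032
u = 1.27/1.4032 = 0.9051c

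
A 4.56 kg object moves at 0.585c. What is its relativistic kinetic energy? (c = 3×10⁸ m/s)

γ = 1/√(1 - 0.585²) = 1.233
γ - 1 = 0.2330
KE = (γ-1)mc² = 0.2330 × 4.56 × (3×10⁸)² = 9.562×10¹⁶ J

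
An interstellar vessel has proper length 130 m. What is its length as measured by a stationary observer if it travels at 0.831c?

Proper length L₀ = 130 m
γ = 1/√(1 - 0.831²) = 1.79768
L = L₀/γ = 130/1.79768 = 72.32 m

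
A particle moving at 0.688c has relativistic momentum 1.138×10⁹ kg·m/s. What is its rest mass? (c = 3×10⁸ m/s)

γ = 1/√(1 - 0.688²) = 1.378
v = 0.688 × 3×10⁸ = 2.064×10⁸ m/s
m = p/(γv) = 1.138×10⁹/(1.378 × 2.064×10⁸) = 4.001 kg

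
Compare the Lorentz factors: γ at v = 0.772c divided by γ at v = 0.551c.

γ₁ = 1/√(1 - 0.772²) = 1.573
γ₂ = 1/√(1 - 0.551²) = 1.198
γ₁/γ₂ = 1.573/1.198 = 1.313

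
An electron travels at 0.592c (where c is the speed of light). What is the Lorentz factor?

v/c = 0.592, so (v/c)² = 0.350464
1 - (v/c)² = 0.649536
γ = 1/√(0.649536) = 1.241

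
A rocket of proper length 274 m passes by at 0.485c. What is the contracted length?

Proper length L₀ = 274 m
γ = 1/√(1 - 0.485²) = 1.1435
L = L₀/γ = 274/1.1435 = 239.6 m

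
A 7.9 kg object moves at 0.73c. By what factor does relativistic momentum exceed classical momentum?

p_rel = γmv, p_class = mv
Ratio = γ = 1/√(1 - 0.73²) = 1.463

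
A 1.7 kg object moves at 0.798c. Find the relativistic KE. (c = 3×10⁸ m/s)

γ = 1/√(1 - 0.798²) = 1.6593
γ - 1 = 0.6593
KE = (γ-1)mc² = 0.6593 × 1.7 × (3×10⁸)² = 1.009×10¹⁷ J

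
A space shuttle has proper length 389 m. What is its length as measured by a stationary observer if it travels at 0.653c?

Proper length L₀ = 389 m
γ = 1/√(1 - 0.653²) = 1.3204
L = L₀/γ = 389/1.3204 = 294.6 m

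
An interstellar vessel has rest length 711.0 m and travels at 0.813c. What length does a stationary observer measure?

Proper length L₀ = 711.0 m
γ = 1/√(1 - 0.813²) = 1.7174
L = L₀/γ = 711.0/1.7174 = 414.0 m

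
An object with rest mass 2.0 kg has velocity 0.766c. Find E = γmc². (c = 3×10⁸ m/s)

γ = 1/√(1 - 0.766²) = 1.5556
mc² = 2.0 × (3×10⁸)² = 1.800×10¹⁷ J
E = γmc² = 1.5556 × 1.800×10¹⁷ = 2.800×10¹⁷ J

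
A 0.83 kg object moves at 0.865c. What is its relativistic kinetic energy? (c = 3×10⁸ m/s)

γ = 1/√(1 - 0.865²) = 1.9929
γ - 1 = 0.9929
KE = (γ-1)mc² = 0.9929 × 0.83 × (3×10⁸)² = 7.417×10¹⁶ J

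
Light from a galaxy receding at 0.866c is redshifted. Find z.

β = 0.866
(1+β)/(1-β) = 1.866/0.134 = 13.93
√(13.93) = 3.732
z = 3.732 - 1 = 2.732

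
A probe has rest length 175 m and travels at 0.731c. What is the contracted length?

Proper length L₀ = 175 m
γ = 1/√(1 - 0.731²) = 1.4655
L = L₀/γ = 175/1.4655 = 119.4 m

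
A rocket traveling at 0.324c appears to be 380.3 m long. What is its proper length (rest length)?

Contracted length L = 380.3 m
γ = 1/√(1 - 0.324²) = 1.057
L₀ = γL = 1.057 × 380.3 = 402.0 m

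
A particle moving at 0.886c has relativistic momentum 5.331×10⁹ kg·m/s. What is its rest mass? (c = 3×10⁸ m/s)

γ = 1/√(1 - 0.886²) = 2.1566
v = 0.886 × 3×10⁸ = 2.658×10⁸ m/s
m = p/(γv) = 5.331×10⁹/(2.1566 × 2.658×10⁸) = 9.300 kg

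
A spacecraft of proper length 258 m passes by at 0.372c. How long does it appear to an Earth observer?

Proper length L₀ = 258 m
γ = 1/√(1 - 0.372²) = 1.0773
L = L₀/γ = 258/1.0773 = 239.5 m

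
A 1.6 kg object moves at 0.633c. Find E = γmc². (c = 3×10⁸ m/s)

γ = 1/√(1 - 0.633²) = 1.292
mc² = 1.6 × (3×10⁸)² = 1.440×10¹⁷ J
E = γmc² = 1.292 × 1.440×10¹⁷ = 1.860×10¹⁷ J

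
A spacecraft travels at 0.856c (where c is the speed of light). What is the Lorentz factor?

v/c = 0.856, so (v/c)² = 0.732736
1 - (v/c)² = 0.267264
γ = 1/√(0.267264) = 1.934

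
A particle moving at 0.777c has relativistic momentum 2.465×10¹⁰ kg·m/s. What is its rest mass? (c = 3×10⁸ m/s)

γ = 1/√(1 - 0.777²) = 1.5886
v = 0.777 × 3×10⁸ = 2.331×10⁸ m/s
m = p/(γv) = 2.465×10¹⁰/(1.5886 × 2.331×10⁸) = 66.57 kg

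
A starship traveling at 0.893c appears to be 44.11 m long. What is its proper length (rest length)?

Contracted length L = 44.11 m
γ = 1/√(1 - 0.893²) = 2.222
L₀ = γL = 2.222 × 44.11 = 98.01 m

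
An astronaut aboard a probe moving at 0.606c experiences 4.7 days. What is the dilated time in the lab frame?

Proper time Δt₀ = 4.7 days
γ = 1/√(1 - 0.606²) = 1.257
Δt = γΔt₀ = 1.257 × 4.7 = 5.908 days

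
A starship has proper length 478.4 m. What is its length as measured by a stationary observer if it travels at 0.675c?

Proper length L₀ = 478.4 m
γ = 1/√(1 - 0.675²) = 1.3553
L = L₀/γ = 478.4/1.3553 = 353.0 m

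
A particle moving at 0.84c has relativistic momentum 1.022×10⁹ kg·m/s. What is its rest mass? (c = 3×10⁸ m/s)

γ = 1/√(1 - 0.84²) = 1.84302
v = 0.84 × 3×10⁸ = 2.520×10⁸ m/s
m = p/(γv) = 1.022×10⁹/(1.84302 × 2.520×10⁸) = 2.200 kg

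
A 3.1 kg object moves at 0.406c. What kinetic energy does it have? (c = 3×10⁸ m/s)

γ = 1/√(1 - 0.406²) = 1.09424
γ - 1 = 0.09424
KE = (γ-1)mc² = 0.09424 × 3.1 × (3×10⁸)² = 2.629×10¹⁶ J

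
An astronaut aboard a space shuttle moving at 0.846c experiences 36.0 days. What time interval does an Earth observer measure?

Proper time Δt₀ = 36.0 days
γ = 1/√(1 - 0.846²) = 1.8755
Δt = γΔt₀ = 1.8755 × 36.0 = 67.52 days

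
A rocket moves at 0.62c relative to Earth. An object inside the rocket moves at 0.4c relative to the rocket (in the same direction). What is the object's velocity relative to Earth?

u = (u' + v)/(1 + u'v/c²)
Numerator: 0.4 + 0.62 = 1.02
Denominator: 1 + 0.248 = 1.248
u = 1.02/1.248 = 0.8173c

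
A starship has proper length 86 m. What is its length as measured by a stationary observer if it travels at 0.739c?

Proper length L₀ = 86 m
γ = 1/√(1 - 0.739²) = 1.4843
L = L₀/γ = 86/1.4843 = 57.94 m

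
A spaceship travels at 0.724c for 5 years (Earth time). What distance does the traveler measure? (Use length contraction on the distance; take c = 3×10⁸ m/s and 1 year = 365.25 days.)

Earth distance: d = v × t = 0.724c × 5 yr = 3.4272×10¹⁶ m
γ = 1.4497
d' = d/γ = 3.4272×10¹⁶/1.4497 = 2.364×10¹⁶ m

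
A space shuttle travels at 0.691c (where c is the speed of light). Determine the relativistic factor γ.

v/c = 0.691, so (v/c)² = 0.477481
1 - (v/c)² = 0.522519
γ = 1/√(0.522519) = 1.383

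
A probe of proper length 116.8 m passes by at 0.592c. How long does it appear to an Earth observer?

Proper length L₀ = 116.8 m
γ = 1/√(1 - 0.592²) = 1.2408
L = L₀/γ = 116.8/1.2408 = 94.13 m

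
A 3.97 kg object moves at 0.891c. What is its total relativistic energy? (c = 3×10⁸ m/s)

γ = 1/√(1 - 0.891²) = 2.2026
mc² = 3.97 × (3×10⁸)² = 3.573×10¹⁷ J
E = γmc² = 2.2026 × 3.573×10¹⁷ = 7.870×10¹⁷ J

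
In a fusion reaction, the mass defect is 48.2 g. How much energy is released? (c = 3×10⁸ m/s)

Convert mass defect: Δm = 48.2 g = 0.0482 kg
E = Δm·c² = 0.0482 × (3×10⁸)²
= 0.0482 × 9×10¹⁶ = 4.338×10¹⁵ J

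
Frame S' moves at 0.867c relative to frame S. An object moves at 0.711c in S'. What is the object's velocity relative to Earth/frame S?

u = (u' + v)/(1 + u'v/c²)
Numerator: 0.711 + 0.867 = 1.578
Denominator: 1 + 0.616437 = 1.616437
u = 1.578/1.616437 = 0.9762c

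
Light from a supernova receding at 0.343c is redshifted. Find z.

β = 0.343
(1+β)/(1-β) = 1.343/0.657 = 2.044
√(2.044) = 1.4297
z = 1.4297 - 1 = 0.4297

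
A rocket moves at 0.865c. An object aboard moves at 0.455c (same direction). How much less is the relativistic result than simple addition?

Classical: u' + v = 0.455 + 0.865 = 1.32c
Relativistic: u = (0.455 + 0.865)/(1 + 0.393575) = 1.32/1.393575 = 0.9472c
Difference: 1.32 - 0.9472 = 0.3728c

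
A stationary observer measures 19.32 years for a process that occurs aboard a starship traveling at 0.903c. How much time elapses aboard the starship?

Dilated time Δt = 19.32 years
γ = 1/√(1 - 0.903²) = 2.3275
Δt₀ = Δt/γ = 19.32/2.3275 = 8.301 years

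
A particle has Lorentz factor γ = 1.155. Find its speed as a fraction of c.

From γ = 1/√(1 - v²/c²):
1/γ² = 1/1.155² = 0.7496
v²/c² = 1 - 0.7496 = 0.2504
v/c = √(0.2504) = 0.5004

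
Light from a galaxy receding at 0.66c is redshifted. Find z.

β = 0.66
(1+β)/(1-β) = 1.66/0.34 = 4.882
√(4.882) = 2.210
z = 2.210 - 1 = 1.210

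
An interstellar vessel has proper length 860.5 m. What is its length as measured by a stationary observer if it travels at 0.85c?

Proper length L₀ = 860.5 m
γ = 1/√(1 - 0.85²) = 1.8983
L = L₀/γ = 860.5/1.8983 = 453.3 m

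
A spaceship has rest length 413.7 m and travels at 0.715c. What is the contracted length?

Proper length L₀ = 413.7 m
γ = 1/√(1 - 0.715²) = 1.4304
L = L₀/γ = 413.7/1.4304 = 289.2 m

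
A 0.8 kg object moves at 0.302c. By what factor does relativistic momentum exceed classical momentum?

p_rel = γmv, p_class = mv
Ratio = γ = 1/√(1 - 0.302²) = 1.049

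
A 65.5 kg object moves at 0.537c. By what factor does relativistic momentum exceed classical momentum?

p_rel = γmv, p_class = mv
Ratio = γ = 1/√(1 - 0.537²) = 1.185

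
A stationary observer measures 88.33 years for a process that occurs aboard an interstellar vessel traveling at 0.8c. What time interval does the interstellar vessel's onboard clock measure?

Dilated time Δt = 88.33 years
γ = 1/√(1 - 0.8²) = 1.6667
Δt₀ = Δt/γ = 88.33/1.6667 = 53.00 years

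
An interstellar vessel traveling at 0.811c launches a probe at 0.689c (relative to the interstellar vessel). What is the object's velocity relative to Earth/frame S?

u = (u' + v)/(1 + u'v/c²)
Numerator: 0.689 + 0.811 = 1.5
Denominator: 1 + 0.558779 = 1.558779
u = 1.5/1.558779 = 0.9623c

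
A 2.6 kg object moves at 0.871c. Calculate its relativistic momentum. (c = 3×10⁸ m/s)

γ = 1/√(1 - 0.871²) = 2.035
v = 0.871 × 3×10⁸ = 2.613×10⁸ m/s
p = γmv = 2.035 × 2.6 × 2.613×10⁸ = 1.383×10⁹ kg·m/s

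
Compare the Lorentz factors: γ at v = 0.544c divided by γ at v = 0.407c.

γ₁ = 1/√(1 - 0.544²) = 1.192
γ₂ = 1/√(1 - 0.407²) = 1.095
γ₁/γ₂ = 1.192/1.095 = 1.089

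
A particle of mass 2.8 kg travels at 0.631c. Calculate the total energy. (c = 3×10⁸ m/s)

γ = 1/√(1 - 0.631²) = 1.289
mc² = 2.8 × (3×10⁸)² = 2.520×10¹⁷ J
E = γmc² = 1.289 × 2.520×10¹⁷ = 3.248×10¹⁷ J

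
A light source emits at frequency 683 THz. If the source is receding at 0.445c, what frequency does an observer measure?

β = v/c = 0.445
(1-β)/(1+β) = 0.555/1.445 = 0.38408
Doppler factor = √(0.38408) = 0.6197
f_obs = 683 × 0.6197 = 423.3 THz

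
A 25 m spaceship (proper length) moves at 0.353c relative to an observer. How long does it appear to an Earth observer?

Proper length L₀ = 25 m
γ = 1/√(1 - 0.353²) = 1.069
L = L₀/γ = 25/1.069 = 23.39 m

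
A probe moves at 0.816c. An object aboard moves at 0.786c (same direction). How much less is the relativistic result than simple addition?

Classical: u' + v = 0.786 + 0.816 = 1.602c
Relativistic: u = (0.786 + 0.816)/(1 + 0.641376) = 1.602/1.641376 = 0.9760c
Difference: 1.602 - 0.9760 = 0.6260c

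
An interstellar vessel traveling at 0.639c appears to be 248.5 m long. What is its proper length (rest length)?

Contracted length L = 248.5 m
γ = 1/√(1 - 0.639²) = 1.300
L₀ = γL = 1.300 × 248.5 = 323.1 m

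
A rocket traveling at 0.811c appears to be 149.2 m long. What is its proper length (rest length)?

Contracted length L = 149.2 m
γ = 1/√(1 - 0.811²) = 1.709
L₀ = γL = 1.709 × 149.2 = 255.0 m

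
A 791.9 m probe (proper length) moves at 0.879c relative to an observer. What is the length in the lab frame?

Proper length L₀ = 791.9 m
γ = 1/√(1 - 0.879²) = 2.097
L = L₀/γ = 791.9/2.097 = 377.6 m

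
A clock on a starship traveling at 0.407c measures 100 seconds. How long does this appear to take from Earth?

Proper time Δt₀ = 100 seconds
γ = 1/√(1 - 0.407²) = 1.095
Δt = γΔt₀ = 1.095 × 100 = 109.5 seconds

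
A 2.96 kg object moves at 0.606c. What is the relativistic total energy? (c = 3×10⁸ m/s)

γ = 1/√(1 - 0.606²) = 1.257
mc² = 2.96 × (3×10⁸)² = 2.664×10¹⁷ J
E = γmc² = 1.257 × 2.664×10¹⁷ = 3.349×10¹⁷ J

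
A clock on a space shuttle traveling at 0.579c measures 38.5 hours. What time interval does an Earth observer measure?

Proper time Δt₀ = 38.5 hours
γ = 1/√(1 - 0.579²) = 1.2265
Δt = γΔt₀ = 1.2265 × 38.5 = 47.22 hours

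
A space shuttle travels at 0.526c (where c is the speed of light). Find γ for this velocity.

v/c = 0.526, so (v/c)² = 0.276676
1 - (v/c)² = 0.723324
γ = 1/√(0.723324) = 1.176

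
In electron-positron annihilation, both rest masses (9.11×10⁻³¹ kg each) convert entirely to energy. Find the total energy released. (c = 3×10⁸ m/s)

Both particles have the same rest mass, so total mass = 2m
E = 2m·c² = 2 × 9.11×10⁻³¹ × (3×10⁸)²
= 2 × 9.11×10⁻³¹ × 9×10¹⁶
= 1.640×10⁻¹³ J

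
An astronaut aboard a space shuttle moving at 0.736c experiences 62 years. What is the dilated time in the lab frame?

Proper time Δt₀ = 62 years
γ = 1/√(1 - 0.736²) = 1.4771
Δt = γΔt₀ = 1.4771 × 62 = 91.58 years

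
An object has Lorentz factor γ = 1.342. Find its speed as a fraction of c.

From γ = 1/√(1 - v²/c²):
1/γ² = 1/1.342² = 0.5553
v²/c² = 1 - 0.5553 = 0.4447
v/c = √(0.4447) = 0.6669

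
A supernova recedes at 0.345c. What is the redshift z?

β = 0.345
(1+β)/(1-β) = 1.345/0.655 = 2.053
√(2.053) = 1.433
z = 1.433 - 1 = 0.4330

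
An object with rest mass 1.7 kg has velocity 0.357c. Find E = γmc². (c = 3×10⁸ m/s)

γ = 1/√(1 - 0.357²) = 1.0705
mc² = 1.7 × (3×10⁸)² = 1.530×10¹⁷ J
E = γmc² = 1.0705 × 1.530×10¹⁷ = 1.638×10¹⁷ J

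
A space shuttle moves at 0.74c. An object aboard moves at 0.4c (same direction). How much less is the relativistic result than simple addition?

Classical: u' + v = 0.4 + 0.74 = 1.14c
Relativistic: u = (0.4 + 0.74)/(1 + 0.296) = 1.14/1.296 = 0.8796c
Difference: 1.14 - 0.8796 = 0.2604c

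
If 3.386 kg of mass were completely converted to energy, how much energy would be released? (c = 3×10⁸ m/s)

Using E = mc²:
c² = (3×10⁸)² = 9×10¹⁶ m²/s²
E = 3.386 × 9×10¹⁶ = 3.047×10¹⁷ J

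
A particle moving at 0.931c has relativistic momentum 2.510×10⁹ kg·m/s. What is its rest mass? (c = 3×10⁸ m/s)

γ = 1/√(1 - 0.931²) = 2.740
v = 0.931 × 3×10⁸ = 2.793×10⁸ m/s
m = p/(γv) = 2.510×10⁹/(2.740 × 2.793×10⁸) = 3.280 kg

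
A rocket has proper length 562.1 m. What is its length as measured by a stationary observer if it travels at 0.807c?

Proper length L₀ = 562.1 m
γ = 1/√(1 - 0.807²) = 1.69333
L = L₀/γ = 562.1/1.69333 = 331.9 m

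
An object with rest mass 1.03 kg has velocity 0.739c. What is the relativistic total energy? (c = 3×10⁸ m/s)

γ = 1/√(1 - 0.739²) = 1.484
mc² = 1.03 × (3×10⁸)² = 9.270×10¹⁶ J
E = γmc² = 1.484 × 9.270×10¹⁶ = 1.376×10¹⁷ J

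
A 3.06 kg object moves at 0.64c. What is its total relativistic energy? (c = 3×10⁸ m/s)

γ = 1/√(1 - 0.64²) = 1.3014
mc² = 3.06 × (3×10⁸)² = 2.754×10¹⁷ J
E = γmc² = 1.3014 × 2.754×10¹⁷ = 3.584×10¹⁷ J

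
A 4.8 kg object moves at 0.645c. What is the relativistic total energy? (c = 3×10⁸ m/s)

γ = 1/√(1 - 0.645²) = 1.3086
mc² = 4.8 × (3×10⁸)² = 4.320×10¹⁷ J
E = γmc² = 1.3086 × 4.320×10¹⁷ = 5.653×10¹⁷ J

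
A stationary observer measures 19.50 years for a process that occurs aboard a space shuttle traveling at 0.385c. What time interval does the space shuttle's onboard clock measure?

Dilated time Δt = 19.50 years
γ = 1/√(1 - 0.385²) = 1.0835
Δt₀ = Δt/γ = 19.50/1.0835 = 18.00 years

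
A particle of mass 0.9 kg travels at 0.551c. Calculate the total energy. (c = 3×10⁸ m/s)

γ = 1/√(1 - 0.551²) = 1.1983
mc² = 0.9 × (3×10⁸)² = 8.100×10¹⁶ J
E = γmc² = 1.1983 × 8.100×10¹⁶ = 9.706×10¹⁶ J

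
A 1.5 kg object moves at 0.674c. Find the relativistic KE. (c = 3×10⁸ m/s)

γ = 1/√(1 - 0.674²) = 1.3537
γ - 1 = 0.3537
KE = (γ-1)mc² = 0.3537 × 1.5 × (3×10⁸)² = 4.775×10¹⁶ J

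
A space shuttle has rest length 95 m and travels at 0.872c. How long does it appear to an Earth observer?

Proper length L₀ = 95 m
γ = 1/√(1 - 0.872²) = 2.043
L = L₀/γ = 95/2.043 = 46.50 m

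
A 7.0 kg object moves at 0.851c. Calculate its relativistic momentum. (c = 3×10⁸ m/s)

γ = 1/√(1 - 0.851²) = 1.904
v = 0.851 × 3×10⁸ = 2.553×10⁸ m/s
p = γmv = 1.904 × 7.0 × 2.553×10⁸ = 3.403×10⁹ kg·m/s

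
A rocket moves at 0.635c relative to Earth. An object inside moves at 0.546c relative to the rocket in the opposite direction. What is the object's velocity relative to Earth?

Object's velocity in rocket frame is u' = -0.546c
u = (u' + v)/(1 + u'v/c²) = (v - 0.546)/(1 - 0.546·v/c²)
Numerator: 0.635 - 0.546 = 0.089
Denominator: 1 - 0.34671 = 0.65329
u = 0.089/0.65329 = 0.1362c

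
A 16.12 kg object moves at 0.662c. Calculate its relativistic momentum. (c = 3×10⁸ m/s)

γ = 1/√(1 - 0.662²) = 1.334
v = 0.662 × 3×10⁸ = 1.986×10⁸ m/s
p = γmv = 1.334 × 16.12 × 1.986×10⁸ = 4.271×10⁹ kg·m/s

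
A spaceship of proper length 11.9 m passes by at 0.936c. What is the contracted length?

Proper length L₀ = 11.9 m
γ = 1/√(1 - 0.936²) = 2.841
L = L₀/γ = 11.9/2.841 = 4.189 m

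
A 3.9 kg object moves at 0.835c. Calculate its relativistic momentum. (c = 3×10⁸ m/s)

γ = 1/√(1 - 0.835²) = 1.817
v = 0.835 × 3×10⁸ = 2.505×10⁸ m/s
p = γmv = 1.817 × 3.9 × 2.505×10⁸ = 1.775×10⁹ kg·m/s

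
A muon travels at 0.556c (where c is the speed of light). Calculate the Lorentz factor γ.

v/c = 0.556, so (v/c)² = 0.309136
1 - (v/c)² = 0.690864
γ = 1/√(0.690864) = 1.203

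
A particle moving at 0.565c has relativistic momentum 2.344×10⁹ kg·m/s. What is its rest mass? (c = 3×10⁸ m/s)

γ = 1/√(1 - 0.565²) = 1.212
v = 0.565 × 3×10⁸ = 1.695×10⁸ m/s
m = p/(γv) = 2.344×10⁹/(1.212 × 1.695×10⁸) = 11.41 kg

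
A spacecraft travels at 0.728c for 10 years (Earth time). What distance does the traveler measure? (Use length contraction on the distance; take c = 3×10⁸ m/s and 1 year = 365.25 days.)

Earth distance: d = v × t = 0.728c × 10 yr = 6.8922×10¹⁶ m
γ = 1.4586
d' = d/γ = 6.8922×10¹⁶/1.4586 = 4.725×10¹⁶ m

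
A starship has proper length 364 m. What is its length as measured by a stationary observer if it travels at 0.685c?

Proper length L₀ = 364 m
γ = 1/√(1 - 0.685²) = 1.3726
L = L₀/γ = 364/1.3726 = 265.2 m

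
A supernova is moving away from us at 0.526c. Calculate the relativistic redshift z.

β = 0.526
(1+β)/(1-β) = 1.526/0.474 = 3.2194
√(3.2194) = 1.7943
z = 1.7943 - 1 = 0.7943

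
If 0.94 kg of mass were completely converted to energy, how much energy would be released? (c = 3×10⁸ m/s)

Using E = mc²:
c² = (3×10⁸)² = 9×10¹⁶ m²/s²
E = 0.94 × 9×10¹⁶ = 8.460×10¹⁶ J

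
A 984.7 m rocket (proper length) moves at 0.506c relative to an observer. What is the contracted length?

Proper length L₀ = 984.7 m
γ = 1/√(1 - 0.506²) = 1.1594
L = L₀/γ = 984.7/1.1594 = 849.3 m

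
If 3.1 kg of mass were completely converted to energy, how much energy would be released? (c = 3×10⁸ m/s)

Using E = mc²:
c² = (3×10⁸)² = 9×10¹⁶ m²/s²
E = 3.1 × 9×10¹⁶ = 2.790×10¹⁷ J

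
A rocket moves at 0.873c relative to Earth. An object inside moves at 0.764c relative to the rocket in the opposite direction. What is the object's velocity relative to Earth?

Object's velocity in rocket frame is u' = -0.764c
u = (u' + v)/(1 + u'v/c²) = (v - 0.764)/(1 - 0.764·v/c²)
Numerator: 0.873 - 0.764 = 0.109
Denominator: 1 - 0.666972 = 0.333028
u = 0.109/0.333028 = 0.3273c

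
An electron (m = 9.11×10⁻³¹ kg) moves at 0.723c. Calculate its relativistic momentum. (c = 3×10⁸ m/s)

γ = 1/√(1 - 0.723²) = 1.4475
v = 0.723 × 3×10⁸ = 2.169×10⁸ m/s
p = γmv = 1.4475 × 9.11×10⁻³¹ × 2.169×10⁸ = 2.860×10⁻²² kg·m/s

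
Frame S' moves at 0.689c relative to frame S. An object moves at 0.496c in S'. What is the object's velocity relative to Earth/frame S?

u = (u' + v)/(1 + u'v/c²)
Numerator: 0.496 + 0.689 = 1.185
Denominator: 1 + 0.341744 = 1.341744
u = 1.185/1.341744 = 0.8832c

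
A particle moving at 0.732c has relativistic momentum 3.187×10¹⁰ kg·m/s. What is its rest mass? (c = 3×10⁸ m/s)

γ = 1/√(1 - 0.732²) = 1.46777
v = 0.732 × 3×10⁸ = 2.196×10⁸ m/s
m = p/(γv) = 3.187×10¹⁰/(1.46777 × 2.196×10⁸) = 98.88 kg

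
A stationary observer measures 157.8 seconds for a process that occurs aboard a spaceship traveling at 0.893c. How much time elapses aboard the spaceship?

Dilated time Δt = 157.8 seconds
γ = 1/√(1 - 0.893²) = 2.222
Δt₀ = Δt/γ = 157.8/2.222 = 71.02 seconds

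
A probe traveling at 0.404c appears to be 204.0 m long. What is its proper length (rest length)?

Contracted length L = 204.0 m
γ = 1/√(1 - 0.404²) = 1.093
L₀ = γL = 1.093 × 204.0 = 223.0 m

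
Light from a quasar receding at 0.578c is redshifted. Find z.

β = 0.578
(1+β)/(1-β) = 1.578/0.422 = 3.7393
√(3.7393) = 1.9337
z = 1.9337 - 1 = 0.9337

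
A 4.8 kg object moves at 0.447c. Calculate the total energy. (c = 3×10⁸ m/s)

γ = 1/√(1 - 0.447²) = 1.1179
mc² = 4.8 × (3×10⁸)² = 4.320×10¹⁷ J
E = γmc² = 1.1179 × 4.320×10¹⁷ = 4.829×10¹⁷ J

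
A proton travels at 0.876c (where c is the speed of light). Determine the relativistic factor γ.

v/c = 0.876, so (v/c)² = 0.767376
1 - (v/c)² = 0.232624
γ = 1/√(0.232624) = 2.073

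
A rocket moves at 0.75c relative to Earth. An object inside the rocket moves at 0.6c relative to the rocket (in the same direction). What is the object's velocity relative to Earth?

u = (u' + v)/(1 + u'v/c²)
Numerator: 0.6 + 0.75 = 1.35
Denominator: 1 + 0.45 = 1.45
u = 1.35/1.45 = 0.9310c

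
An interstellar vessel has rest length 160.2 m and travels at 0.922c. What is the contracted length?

Proper length L₀ = 160.2 m
γ = 1/√(1 - 0.922²) = 2.5827
L = L₀/γ = 160.2/2.5827 = 62.03 m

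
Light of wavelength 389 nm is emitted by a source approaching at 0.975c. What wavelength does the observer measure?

β = 0.975
Wavelength Doppler factor = √(0.025/1.975) = √(0.012658) = 0.11251
λ_obs = 389 × 0.11251 = 43.77 nm (blueshift)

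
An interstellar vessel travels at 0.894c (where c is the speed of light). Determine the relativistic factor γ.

v/c = 0.894, so (v/c)² = 0.799236
1 - (v/c)² = 0.200764
γ = 1/√(0.200764) = 2.232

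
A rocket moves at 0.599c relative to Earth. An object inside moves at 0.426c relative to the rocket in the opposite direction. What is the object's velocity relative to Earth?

Object's velocity in rocket frame is u' = -0.426c
u = (u' + v)/(1 + u'v/c²) = (v - 0.426)/(1 - 0.426·v/c²)
Numerator: 0.599 - 0.426 = 0.173
Denominator: 1 - 0.255174 = 0.744826
u = 0.173/0.744826 = 0.2323c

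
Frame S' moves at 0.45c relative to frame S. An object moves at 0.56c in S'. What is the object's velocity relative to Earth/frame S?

u = (u' + v)/(1 + u'v/c²)
Numerator: 0.56 + 0.45 = 1.01
Denominator: 1 + 0.252 = 1.252
u = 1.01/1.252 = 0.8067c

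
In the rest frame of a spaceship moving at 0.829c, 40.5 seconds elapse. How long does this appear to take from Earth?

Proper time Δt₀ = 40.5 seconds
γ = 1/√(1 - 0.829²) = 1.7881
Δt = γΔt₀ = 1.7881 × 40.5 = 72.42 seconds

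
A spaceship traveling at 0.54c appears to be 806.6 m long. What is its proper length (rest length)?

Contracted length L = 806.6 m
γ = 1/√(1 - 0.54²) = 1.1881
L₀ = γL = 1.1881 × 806.6 = 958.3 m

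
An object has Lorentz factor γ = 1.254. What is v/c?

From γ = 1/√(1 - v²/c²):
1/γ² = 1/1.254² = 0.6359
v²/c² = 1 - 0.6359 = 0.3641
v/c = √(0.3641) = 0.6034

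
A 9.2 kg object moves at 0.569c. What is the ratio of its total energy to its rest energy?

E = γmc², E₀ = mc²
E/E₀ = γ = 1/√(1 - 0.569²) = 1.216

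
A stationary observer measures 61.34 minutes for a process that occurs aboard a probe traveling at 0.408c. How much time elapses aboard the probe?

Dilated time Δt = 61.34 minutes
γ = 1/√(1 - 0.408²) = 1.0953
Δt₀ = Δt/γ = 61.34/1.0953 = 56.00 minutes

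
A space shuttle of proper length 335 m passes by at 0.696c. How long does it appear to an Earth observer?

Proper length L₀ = 335 m
γ = 1/√(1 - 0.696²) = 1.393
L = L₀/γ = 335/1.393 = 240.5 m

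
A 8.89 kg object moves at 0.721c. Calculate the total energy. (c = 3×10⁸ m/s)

γ = 1/√(1 - 0.721²) = 1.443
mc² = 8.89 × (3×10⁸)² = 8.001×10¹⁷ J
E = γmc² = 1.443 × 8.001×10¹⁷ = 1.155×10¹⁸ J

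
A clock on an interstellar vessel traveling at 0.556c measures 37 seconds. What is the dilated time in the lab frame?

Proper time Δt₀ = 37 seconds
γ = 1/√(1 - 0.556²) = 1.203
Δt = γΔt₀ = 1.203 × 37 = 44.51 seconds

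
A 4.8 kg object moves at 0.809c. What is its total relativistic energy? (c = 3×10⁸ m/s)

γ = 1/√(1 - 0.809²) = 1.7012
mc² = 4.8 × (3×10⁸)² = 4.320×10¹⁷ J
E = γmc² = 1.7012 × 4.320×10¹⁷ = 7.349×10¹⁷ J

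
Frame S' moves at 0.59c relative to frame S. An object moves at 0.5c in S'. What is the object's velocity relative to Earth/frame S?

u = (u' + v)/(1 + u'v/c²)
Numerator: 0.5 + 0.59 = 1.09
Denominator: 1 + 0.295 = 1.295
u = 1.09/1.295 = 0.8417c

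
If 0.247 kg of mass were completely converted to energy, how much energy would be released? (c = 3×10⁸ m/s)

Using E = mc²:
c² = (3×10⁸)² = 9×10¹⁶ m²/s²
E = 0.247 × 9×10¹⁶ = 2.223×10¹⁶ J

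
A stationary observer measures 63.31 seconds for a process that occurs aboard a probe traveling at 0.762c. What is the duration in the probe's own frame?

Dilated time Δt = 63.31 seconds
γ = 1/√(1 - 0.762²) = 1.544
Δt₀ = Δt/γ = 63.31/1.544 = 41.00 seconds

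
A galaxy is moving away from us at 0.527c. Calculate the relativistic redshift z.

β = 0.527
(1+β)/(1-β) = 1.527/0.473 = 3.22833
√(3.22833) = 1.7968
z = 1.7968 - 1 = 0.7968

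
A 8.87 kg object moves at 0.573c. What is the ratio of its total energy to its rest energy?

E = γmc², E₀ = mc²
E/E₀ = γ = 1/√(1 - 0.573²) = 1.220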